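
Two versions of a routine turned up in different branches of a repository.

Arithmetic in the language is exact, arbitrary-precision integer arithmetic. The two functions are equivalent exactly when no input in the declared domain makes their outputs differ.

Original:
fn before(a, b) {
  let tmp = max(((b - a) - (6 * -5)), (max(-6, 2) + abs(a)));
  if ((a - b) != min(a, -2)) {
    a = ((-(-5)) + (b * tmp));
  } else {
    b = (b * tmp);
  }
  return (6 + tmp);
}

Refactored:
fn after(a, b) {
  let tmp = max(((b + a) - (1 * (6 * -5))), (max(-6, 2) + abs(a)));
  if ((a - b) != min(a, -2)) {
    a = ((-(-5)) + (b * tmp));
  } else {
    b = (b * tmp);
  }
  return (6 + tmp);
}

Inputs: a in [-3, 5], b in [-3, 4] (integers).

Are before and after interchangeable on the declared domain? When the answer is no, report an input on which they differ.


At a=-3, b=-3: before gives 36, after gives 30.
verdict: not equivalent; witness: a=-3, b=-3


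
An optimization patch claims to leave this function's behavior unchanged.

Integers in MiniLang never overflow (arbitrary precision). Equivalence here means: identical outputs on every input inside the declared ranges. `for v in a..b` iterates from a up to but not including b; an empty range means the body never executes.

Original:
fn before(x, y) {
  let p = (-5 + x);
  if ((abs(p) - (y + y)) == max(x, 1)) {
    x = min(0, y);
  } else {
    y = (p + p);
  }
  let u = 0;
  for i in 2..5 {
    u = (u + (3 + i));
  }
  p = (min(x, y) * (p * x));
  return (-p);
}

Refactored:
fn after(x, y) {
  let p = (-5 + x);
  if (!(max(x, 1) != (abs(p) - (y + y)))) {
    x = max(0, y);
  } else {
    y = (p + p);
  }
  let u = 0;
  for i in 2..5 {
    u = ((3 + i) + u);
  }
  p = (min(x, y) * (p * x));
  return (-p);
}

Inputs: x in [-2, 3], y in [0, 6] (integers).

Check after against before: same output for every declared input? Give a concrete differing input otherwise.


Try x=-2, y=3.
before: p = -7; ((abs(p) - (y + y)) == max(x, 1)) -> true; x = 0; u = 0; [i=2]; u = 5; [i=3]; u = 11; [i=4]; u = 18; p = 0; return 0
after: p = -7; (!(max(x, 1) != (abs(p) - (y + y)))) -> true; x = 3; u = 0; [i=2]; u = 5; [i=3]; u = 11; [i=4]; u = 18; p = -63; return 63
0 and 63 differ, so these are not the same function on this domain.
verdict: not equivalent; witness: x=-2, y=3


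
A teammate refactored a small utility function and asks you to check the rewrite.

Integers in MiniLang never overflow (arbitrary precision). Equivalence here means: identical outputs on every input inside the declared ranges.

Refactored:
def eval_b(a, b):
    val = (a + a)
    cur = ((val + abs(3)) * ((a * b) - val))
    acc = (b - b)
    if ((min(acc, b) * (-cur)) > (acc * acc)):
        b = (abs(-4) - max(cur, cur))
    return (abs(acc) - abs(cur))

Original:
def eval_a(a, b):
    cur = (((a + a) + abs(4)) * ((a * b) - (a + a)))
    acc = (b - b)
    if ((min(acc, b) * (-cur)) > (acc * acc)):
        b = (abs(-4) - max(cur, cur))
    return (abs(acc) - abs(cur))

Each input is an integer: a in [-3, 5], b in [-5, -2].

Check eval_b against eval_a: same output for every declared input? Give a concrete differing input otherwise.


Take a=-3, b=-5.
eval_a: cur = -42; acc = 0; ((min(acc, b) * (-cur)) > (acc * acc)) -> false; return -42
eval_b: val = -6; cur = -63; acc = 0; ((min(acc, b) * (-cur)) > (acc * acc)) -> false; return -63
-42 vs -63 — the two versions disagree here.
verdict: not equivalent; witness: a=-3, b=-5


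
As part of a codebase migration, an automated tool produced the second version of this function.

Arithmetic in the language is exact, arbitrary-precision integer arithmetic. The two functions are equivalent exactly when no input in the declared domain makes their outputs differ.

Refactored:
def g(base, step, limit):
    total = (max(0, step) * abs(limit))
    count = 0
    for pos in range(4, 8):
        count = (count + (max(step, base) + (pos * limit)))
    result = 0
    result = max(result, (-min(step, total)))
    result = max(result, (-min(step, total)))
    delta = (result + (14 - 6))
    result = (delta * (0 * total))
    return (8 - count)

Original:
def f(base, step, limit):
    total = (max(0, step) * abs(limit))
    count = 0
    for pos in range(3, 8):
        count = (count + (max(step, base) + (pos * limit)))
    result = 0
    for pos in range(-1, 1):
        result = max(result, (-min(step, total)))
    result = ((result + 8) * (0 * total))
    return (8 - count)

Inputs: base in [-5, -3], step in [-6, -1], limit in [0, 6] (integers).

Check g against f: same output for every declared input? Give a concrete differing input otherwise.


Not equivalent: base=-5, step=-6, limit=0 separates them (33 vs 28).
f: total becomes 0; next count becomes 0; next at pos=3:; next count becomes -5; next at pos=4:; next count becomes -10; next at pos=5:; next count becomes -15; next at pos=6:; next count becomes -20; next at pos=7:; next count becomes -25; next result becomes 0; next at pos=-1:; next result becomes 6; next at pos=0:; next result becomes 6; next result becomes 0; next final value 33
g: total becomes 0; next count becomes 0; next at pos=4:; next count becomes -5; next at pos=5:; next count becomes -10; next at pos=6:; next count becomes -15; next at pos=7:; next count becomes -20; next result becomes 0; next result becomes 6; next result becomes 6; next delta becomes 14; next result becomes 0; next final value 28
verdict: not equivalent; witness: base=-5, step=-6, limit=0


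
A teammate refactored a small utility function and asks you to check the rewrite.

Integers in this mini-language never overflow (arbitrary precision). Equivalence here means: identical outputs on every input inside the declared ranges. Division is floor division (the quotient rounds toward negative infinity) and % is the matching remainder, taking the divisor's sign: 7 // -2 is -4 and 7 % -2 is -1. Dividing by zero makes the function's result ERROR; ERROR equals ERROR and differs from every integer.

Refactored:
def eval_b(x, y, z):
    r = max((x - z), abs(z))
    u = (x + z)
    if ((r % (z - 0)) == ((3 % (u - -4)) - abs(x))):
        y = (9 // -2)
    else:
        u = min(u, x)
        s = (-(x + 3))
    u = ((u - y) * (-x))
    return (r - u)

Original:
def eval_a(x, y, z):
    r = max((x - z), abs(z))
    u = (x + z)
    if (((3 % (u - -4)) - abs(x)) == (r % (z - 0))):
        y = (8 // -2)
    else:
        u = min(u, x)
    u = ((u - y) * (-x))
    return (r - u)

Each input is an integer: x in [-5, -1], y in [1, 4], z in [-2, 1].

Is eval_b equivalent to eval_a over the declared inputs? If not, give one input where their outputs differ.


Try x=-1, y=1, z=-1.
eval_a: r=1, then u=-2, then (((3 % (u - -4)) - abs(x)) == (r % (z - 0))) is true, then y=-4, then u=2, then returns -1
eval_b: r=1, then u=-2, then ((r % (z - 0)) == ((3 % (u - -4)) - abs(x))) is true, then y=-5, then u=3, then returns -2
-1 against -2: the behavior changed.
verdict: not equivalent; witness: x=-1, y=1, z=-1


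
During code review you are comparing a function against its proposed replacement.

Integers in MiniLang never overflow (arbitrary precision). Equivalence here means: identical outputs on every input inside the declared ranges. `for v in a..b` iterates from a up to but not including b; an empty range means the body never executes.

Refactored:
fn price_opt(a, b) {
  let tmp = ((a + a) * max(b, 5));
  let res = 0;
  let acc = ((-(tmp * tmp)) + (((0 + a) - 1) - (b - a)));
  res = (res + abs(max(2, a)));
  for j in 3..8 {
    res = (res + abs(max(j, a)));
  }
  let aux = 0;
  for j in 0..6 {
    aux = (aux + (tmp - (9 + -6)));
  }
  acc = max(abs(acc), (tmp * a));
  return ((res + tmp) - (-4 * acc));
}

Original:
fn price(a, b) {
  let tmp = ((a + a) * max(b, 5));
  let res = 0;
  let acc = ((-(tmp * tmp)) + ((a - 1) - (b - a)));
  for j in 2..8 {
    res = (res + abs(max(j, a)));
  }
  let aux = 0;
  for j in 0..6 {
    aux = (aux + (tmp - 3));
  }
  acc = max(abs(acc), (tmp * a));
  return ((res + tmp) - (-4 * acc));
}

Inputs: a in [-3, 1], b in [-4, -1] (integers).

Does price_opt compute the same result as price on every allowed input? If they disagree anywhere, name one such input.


The two versions differ — the changes include statement counts differ; and loop structure differs; and min/max/abs usage differs; and constant usage differs; and arithmetic usage differs.
Spot check at a=-1, b=-2 — price: tmp becomes -10; next res becomes 0; next acc becomes -101; next at j=2:; next res becomes 2; next at j=3:; next res becomes 5; next at j=4:; next res becomes 9; next at j=5:; next res becomes 14; next at j=6:; next res becomes 20; next at j=7:; next res becomes 27; next aux becomes 0; next at j=0:; next aux becomes -13; next at j=1:; next aux becomes -26; next at j=2:; next aux becomes -39; next at j=3:; next aux becomes -52; next at j=4:; next aux becomes -65; next at j=5:; next aux becomes -78; next acc becomes 101; next final value 421. price_opt: tmp becomes -10; next res becomes 0; next acc becomes -101; next res becomes 2; next at j=3:; next res becomes 5; next at j=4:; next res becomes 9; next at j=5:; next res becomes 14; next at j=6:; next res becomes 20; next at j=7:; next res becomes 27; next aux becomes 0; next at j=0:; next aux becomes -13; next at j=1:; next aux becomes -26; next at j=2:; next aux becomes -39; next at j=3:; next aux becomes -52; next at j=4:; next aux becomes -65; next at j=5:; next aux becomes -78; next acc becomes 101; next final value 421. Both give 421.
Checked all 20 inputs in the declared domain: the outputs agree on every one.
verdict: equivalent


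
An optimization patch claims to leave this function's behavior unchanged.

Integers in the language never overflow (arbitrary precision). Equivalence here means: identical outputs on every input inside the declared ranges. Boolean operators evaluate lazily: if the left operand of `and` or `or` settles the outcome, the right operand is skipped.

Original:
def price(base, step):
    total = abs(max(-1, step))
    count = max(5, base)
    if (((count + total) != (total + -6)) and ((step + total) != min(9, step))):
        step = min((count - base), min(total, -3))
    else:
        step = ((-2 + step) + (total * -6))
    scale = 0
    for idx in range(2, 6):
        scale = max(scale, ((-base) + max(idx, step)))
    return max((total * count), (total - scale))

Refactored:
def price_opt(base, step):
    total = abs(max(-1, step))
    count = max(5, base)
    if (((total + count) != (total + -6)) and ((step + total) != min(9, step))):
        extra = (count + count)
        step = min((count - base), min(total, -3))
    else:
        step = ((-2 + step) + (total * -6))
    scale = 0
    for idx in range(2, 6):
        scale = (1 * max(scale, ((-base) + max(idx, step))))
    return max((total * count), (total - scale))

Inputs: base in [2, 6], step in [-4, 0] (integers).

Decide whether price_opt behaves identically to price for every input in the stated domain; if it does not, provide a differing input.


Equivalent — the differences include arithmetic usage differs, plus statement counts differ, plus constant usage differs, plus local variable names differ, yet no declared input distinguishes the two.
As a probe, take base=3, step=-1: price runs total = 1; count = 5; (((count + total) != (total + -6)) and ((step + total) != min(9, step))) -> true; step = -3; scale = 0; [idx=2]; scale = 0; [idx=3]; scale = 0; [idx=4]; scale = 1; [idx=5]; scale = 2; return 5; price_opt runs total = 1; count = 5; (((total + count) != (total + -6)) and ((step + total) != min(9, step))) -> true; extra = 10; step = -3; scale = 0; [idx=2]; scale = 0; [idx=3]; scale = 0; [idx=4]; scale = 1; [idx=5]; scale = 2; return 5; both end at 5.
Across all 25 domain points the two functions coincide.
verdict: equivalent


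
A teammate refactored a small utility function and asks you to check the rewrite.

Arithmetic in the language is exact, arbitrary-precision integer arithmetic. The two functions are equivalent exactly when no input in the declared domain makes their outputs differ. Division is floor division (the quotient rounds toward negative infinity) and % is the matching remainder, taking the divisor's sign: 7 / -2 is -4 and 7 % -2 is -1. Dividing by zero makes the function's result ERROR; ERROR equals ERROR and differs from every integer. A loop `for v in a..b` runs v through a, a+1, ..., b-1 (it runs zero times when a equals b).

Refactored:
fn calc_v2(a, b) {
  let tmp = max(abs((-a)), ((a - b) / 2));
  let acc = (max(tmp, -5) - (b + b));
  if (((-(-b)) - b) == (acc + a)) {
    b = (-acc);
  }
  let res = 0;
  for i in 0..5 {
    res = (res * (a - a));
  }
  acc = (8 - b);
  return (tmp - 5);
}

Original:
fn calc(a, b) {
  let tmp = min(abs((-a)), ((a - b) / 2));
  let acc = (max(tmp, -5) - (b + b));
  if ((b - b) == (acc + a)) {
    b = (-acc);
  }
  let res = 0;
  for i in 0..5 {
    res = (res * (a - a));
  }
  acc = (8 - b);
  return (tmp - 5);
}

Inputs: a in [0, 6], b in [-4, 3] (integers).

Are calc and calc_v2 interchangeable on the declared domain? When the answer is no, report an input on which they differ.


Try a=0, b=-4.
calc: tmp=0, then acc=8, then ((b - b) == (acc + a)) is false, then res=0, then (i=0), then res=0, then (i=1), then res=0, then (i=2), then res=0, then (i=3), then res=0, then (i=4), then res=0, then acc=12, then returns -5
calc_v2: tmp=2, then acc=10, then (((-(-b)) - b) == (acc + a)) is false, then res=0, then (i=0), then res=0, then (i=1), then res=0, then (i=2), then res=0, then (i=3), then res=0, then (i=4), then res=0, then acc=12, then returns -3
-5 != -3, so the rewrite changes behavior.
verdict: not equivalent; witness: a=0, b=-4


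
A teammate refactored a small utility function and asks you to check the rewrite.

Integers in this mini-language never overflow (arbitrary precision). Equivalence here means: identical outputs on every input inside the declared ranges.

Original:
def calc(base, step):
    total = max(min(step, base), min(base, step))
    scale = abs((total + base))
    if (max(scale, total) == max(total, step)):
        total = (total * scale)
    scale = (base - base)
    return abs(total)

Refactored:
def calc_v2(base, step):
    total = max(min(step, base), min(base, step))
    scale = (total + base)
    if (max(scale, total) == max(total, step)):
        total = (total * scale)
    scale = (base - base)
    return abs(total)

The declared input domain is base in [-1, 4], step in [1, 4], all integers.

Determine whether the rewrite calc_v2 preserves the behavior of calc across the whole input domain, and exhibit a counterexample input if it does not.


Run the pair on base=-1, step=2.
calc: total=-1, then scale=2, then (max(scale, total) == max(total, step)) is true, then total=-2, then scale=0, then returns 2
calc_v2: total=-1, then scale=-2, then (max(scale, total) == max(total, step)) is false, then scale=0, then returns 1
2 vs 1 — the two versions disagree here.
verdict: not equivalent; witness: base=-1, step=2


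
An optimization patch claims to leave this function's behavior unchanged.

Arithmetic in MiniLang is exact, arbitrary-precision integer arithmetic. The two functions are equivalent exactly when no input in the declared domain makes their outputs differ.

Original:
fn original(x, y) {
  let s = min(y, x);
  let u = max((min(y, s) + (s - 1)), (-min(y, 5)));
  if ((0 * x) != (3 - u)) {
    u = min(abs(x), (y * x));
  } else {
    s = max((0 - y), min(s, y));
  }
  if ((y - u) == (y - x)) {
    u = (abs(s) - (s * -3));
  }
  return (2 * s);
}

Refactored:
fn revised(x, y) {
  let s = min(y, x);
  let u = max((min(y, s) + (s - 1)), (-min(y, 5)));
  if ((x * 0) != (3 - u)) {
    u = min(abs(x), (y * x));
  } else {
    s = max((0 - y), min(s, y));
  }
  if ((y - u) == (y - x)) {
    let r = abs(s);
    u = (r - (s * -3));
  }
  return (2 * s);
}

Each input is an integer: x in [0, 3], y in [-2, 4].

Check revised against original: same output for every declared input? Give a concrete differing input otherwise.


This is a faithful refactor — local variable names differ, statement counts differ, but the computed results match everywhere.
Tracing x=1, y=3: original: s=1, then u=1, then ((0 * x) != (3 - u)) is true, then u=1, then ((y - u) == (y - x)) is true, then u=4, then returns 2 | revised: s=1, then u=1, then ((x * 0) != (3 - u)) is true, then u=1, then ((y - u) == (y - x)) is true, then r=1, then u=4, then returns 2 — matching result 2.
Across all 28 domain points the two functions coincide.
verdict: equivalent


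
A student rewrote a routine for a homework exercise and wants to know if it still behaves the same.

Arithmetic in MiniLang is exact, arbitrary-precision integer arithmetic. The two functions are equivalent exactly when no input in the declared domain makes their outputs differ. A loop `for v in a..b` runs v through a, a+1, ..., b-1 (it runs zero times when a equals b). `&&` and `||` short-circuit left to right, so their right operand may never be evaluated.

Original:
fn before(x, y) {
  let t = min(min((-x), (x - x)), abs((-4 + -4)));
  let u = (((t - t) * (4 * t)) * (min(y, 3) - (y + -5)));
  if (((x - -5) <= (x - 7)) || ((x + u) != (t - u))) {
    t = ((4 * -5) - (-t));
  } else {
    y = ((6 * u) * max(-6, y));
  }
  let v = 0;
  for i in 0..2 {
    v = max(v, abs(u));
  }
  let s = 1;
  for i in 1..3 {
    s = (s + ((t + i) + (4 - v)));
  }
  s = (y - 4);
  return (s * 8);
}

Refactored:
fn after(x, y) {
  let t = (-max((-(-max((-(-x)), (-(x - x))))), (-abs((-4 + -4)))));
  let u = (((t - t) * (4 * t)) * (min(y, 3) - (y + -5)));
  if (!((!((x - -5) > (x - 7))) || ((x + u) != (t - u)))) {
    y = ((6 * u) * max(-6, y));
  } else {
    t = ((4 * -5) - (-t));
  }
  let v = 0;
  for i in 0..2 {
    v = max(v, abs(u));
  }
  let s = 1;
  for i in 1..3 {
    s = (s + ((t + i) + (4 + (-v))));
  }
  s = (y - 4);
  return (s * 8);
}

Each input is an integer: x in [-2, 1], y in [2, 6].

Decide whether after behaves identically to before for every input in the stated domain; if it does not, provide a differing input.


Side by side, the visible changes include: boolean connective usage differs; and arithmetic usage differs; and comparison usage differs; and min/max/abs usage differs.
As a probe, take x=1, y=5: before runs t := -1 | u := 0 | (((x - -5) <= (x - 7)) || ((x + u) != (t - u))): true | t := -21 | v := 0 | iter i=0: | v := 0 | iter i=1: | v := 0 | s := 1 | iter i=1: | s := -15 | iter i=2: | s := -30 | s := 1 | result 8; after runs t := -1 | u := 0 | (!((!((x - -5) > (x - 7))) || ((x + u) != (t - u)))): false | t := -21 | v := 0 | iter i=0: | v := 0 | iter i=1: | v := 0 | s := 1 | iter i=1: | s := -15 | iter i=2: | s := -30 | s := 1 | result 8; both end at 8.
Across all 20 domain points the two functions coincide.
verdict: equivalent


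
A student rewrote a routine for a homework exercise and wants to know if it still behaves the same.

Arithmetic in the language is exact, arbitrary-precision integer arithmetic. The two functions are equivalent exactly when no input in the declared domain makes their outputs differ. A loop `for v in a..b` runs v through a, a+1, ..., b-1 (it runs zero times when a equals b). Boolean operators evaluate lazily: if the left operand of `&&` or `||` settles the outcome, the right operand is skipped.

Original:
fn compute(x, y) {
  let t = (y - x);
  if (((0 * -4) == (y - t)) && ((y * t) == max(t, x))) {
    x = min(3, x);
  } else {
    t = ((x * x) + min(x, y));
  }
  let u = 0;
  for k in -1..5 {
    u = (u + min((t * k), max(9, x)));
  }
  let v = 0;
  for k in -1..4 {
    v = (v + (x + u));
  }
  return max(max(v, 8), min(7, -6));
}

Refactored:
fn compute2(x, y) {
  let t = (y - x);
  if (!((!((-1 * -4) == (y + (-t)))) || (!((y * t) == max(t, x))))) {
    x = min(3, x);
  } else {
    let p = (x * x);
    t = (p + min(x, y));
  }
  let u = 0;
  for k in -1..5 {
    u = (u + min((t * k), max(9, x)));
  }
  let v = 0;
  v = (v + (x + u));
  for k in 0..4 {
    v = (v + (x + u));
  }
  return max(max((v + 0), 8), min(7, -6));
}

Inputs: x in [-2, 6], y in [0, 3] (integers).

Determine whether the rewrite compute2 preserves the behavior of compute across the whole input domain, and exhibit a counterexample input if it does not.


Take x=0, y=1.
compute: t becomes 1; next (((0 * -4) == (y - t)) && ((y * t) == max(t, x))) evaluates to true; next x becomes 0; next u becomes 0; next at k=-1:; next u becomes -1; next at k=0:; next u becomes -1; next at k=1:; next u becomes 0; next at k=2:; next u becomes 2; next at k=3:; next u becomes 5; next at k=4:; next u becomes 9; next v becomes 0; next at k=-1:; next v becomes 9; next at k=0:; next v becomes 18; next at k=1:; next v becomes 27; next at k=2:; next v becomes 36; next at k=3:; next v becomes 45; next final value 45
compute2: t becomes 1; next (!((!((-1 * -4) == (y + (-t)))) || (!((y * t) == max(t, x))))) evaluates to false; next p becomes 0; next t becomes 0; next u becomes 0; next at k=-1:; next u becomes 0; next at k=0:; next u becomes 0; next at k=1:; next u becomes 0; next at k=2:; next u becomes 0; next at k=3:; next u becomes 0; next at k=4:; next u becomes 0; next v becomes 0; next v becomes 0; next at k=0:; next v becomes 0; next at k=1:; next v becomes 0; next at k=2:; next v becomes 0; next at k=3:; next v becomes 0; next final value 8
45 vs 8 — the two versions disagree here.
verdict: not equivalent; witness: x=0, y=1


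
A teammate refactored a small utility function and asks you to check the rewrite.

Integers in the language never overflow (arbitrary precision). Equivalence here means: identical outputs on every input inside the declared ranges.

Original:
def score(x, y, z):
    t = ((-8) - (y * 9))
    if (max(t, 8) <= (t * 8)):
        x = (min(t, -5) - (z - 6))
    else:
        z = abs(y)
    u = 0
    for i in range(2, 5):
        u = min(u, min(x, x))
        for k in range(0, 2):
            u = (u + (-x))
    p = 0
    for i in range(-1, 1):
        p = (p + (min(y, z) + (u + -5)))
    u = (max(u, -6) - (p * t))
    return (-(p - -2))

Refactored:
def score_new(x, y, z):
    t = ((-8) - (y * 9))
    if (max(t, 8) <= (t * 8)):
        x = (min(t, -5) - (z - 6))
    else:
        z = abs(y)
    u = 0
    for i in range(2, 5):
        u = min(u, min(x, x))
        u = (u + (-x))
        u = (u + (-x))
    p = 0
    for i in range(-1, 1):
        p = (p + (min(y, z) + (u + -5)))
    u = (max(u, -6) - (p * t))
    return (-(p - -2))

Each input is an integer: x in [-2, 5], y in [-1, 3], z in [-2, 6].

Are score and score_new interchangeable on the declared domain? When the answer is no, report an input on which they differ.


Although loop structure differs, arithmetic usage differs, local variable names differ, 360/360 inputs agree.
verdict: equivalent


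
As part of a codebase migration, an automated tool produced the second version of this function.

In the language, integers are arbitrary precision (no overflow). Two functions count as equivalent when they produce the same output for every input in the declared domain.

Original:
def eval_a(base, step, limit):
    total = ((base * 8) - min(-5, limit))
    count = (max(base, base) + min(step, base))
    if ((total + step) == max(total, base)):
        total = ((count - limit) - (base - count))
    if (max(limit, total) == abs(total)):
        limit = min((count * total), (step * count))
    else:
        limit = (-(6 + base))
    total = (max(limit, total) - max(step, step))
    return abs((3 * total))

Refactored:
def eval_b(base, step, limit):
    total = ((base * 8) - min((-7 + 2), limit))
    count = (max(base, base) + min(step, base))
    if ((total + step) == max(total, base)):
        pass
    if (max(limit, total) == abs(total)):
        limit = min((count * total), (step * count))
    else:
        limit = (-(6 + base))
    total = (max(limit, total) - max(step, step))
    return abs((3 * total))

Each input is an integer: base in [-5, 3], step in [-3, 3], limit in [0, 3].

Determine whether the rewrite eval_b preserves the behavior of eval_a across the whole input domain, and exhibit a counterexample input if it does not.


Not equivalent: base=-1, step=2, limit=1 separates them (18 vs 15).
eval_a: total := -3 | count := -2 | ((total + step) == max(total, base)): true | total := -4 | (max(limit, total) == abs(total)): false | limit := -5 | total := -6 | result 18
eval_b: total := -3 | count := -2 | ((total + step) == max(total, base)): true | (max(limit, total) == abs(total)): false | limit := -5 | total := -5 | result 15
verdict: not equivalent; witness: base=-1, step=2, limit=1


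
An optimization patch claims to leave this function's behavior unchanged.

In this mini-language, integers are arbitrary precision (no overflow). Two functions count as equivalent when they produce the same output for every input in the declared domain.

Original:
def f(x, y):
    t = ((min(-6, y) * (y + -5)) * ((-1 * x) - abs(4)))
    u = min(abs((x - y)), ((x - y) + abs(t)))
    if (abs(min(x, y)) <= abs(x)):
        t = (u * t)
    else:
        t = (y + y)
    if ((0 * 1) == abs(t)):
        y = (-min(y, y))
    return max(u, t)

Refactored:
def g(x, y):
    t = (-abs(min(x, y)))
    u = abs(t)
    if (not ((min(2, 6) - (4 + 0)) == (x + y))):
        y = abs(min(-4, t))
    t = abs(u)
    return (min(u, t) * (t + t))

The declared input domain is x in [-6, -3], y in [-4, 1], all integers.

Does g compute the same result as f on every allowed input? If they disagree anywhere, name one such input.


At x=-6, y=-4: f gives 216, g gives 72.
verdict: not equivalent; witness: x=-6, y=-4


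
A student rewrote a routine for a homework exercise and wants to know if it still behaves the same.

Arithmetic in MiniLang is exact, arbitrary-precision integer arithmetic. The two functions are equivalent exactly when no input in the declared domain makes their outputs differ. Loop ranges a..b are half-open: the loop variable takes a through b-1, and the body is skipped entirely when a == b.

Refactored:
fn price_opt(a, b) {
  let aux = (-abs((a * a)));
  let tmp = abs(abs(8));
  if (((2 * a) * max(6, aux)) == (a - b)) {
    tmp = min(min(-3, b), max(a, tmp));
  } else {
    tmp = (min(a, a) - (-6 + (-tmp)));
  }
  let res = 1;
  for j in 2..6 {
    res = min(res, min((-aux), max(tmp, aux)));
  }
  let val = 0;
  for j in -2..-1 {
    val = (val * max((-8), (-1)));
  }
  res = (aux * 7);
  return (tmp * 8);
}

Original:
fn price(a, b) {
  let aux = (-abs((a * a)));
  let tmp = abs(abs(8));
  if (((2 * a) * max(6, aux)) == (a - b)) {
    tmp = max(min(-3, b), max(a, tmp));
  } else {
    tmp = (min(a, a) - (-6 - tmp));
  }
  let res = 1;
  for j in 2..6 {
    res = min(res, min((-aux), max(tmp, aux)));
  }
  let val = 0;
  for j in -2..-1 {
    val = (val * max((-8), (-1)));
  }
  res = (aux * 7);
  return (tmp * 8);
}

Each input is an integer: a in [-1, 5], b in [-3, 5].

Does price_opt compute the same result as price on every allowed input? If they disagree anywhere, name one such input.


Consider the input a=0, b=0.
price: aux=0, then tmp=8, then (((2 * a) * max(6, aux)) == (a - b)) is true, then tmp=8, then res=1, then (j=2), then res=0, then (j=3), then res=0, then (j=4), then res=0, then (j=5), then res=0, then val=0, then (j=-2), then val=0, then res=0, then returns 64
price_opt: aux=0, then tmp=8, then (((2 * a) * max(6, aux)) == (a - b)) is true, then tmp=-3, then res=1, then (j=2), then res=0, then (j=3), then res=0, then (j=4), then res=0, then (j=5), then res=0, then val=0, then (j=-2), then val=0, then res=0, then returns -24
64 != -24, so the rewrite changes behavior.
verdict: not equivalent; witness: a=0, b=0


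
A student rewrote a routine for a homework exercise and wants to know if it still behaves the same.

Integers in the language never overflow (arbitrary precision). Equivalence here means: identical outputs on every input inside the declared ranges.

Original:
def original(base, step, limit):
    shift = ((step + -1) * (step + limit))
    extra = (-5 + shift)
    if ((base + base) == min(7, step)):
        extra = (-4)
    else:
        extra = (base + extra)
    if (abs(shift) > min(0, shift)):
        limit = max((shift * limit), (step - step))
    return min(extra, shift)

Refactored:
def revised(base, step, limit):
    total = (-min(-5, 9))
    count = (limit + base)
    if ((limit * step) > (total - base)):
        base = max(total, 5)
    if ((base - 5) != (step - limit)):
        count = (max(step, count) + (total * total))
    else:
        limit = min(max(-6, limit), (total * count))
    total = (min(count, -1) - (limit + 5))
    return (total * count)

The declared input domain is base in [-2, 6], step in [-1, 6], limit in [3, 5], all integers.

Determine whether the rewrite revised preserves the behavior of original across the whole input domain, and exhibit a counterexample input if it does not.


Consider the input base=-2, step=-1, limit=3.
original: shift = -4; extra = -9; ((base + base) == min(7, step)) -> false; extra = -11; (abs(shift) > min(0, shift)) -> true; limit = 0; return -11
revised: total = 5; count = 1; ((limit * step) > (total - base)) -> false; ((base - 5) != (step - limit)) -> true; count = 26; total = -9; return -234
-11 against -234: the behavior changed.
verdict: not equivalent; witness: base=-2, step=-1, limit=3


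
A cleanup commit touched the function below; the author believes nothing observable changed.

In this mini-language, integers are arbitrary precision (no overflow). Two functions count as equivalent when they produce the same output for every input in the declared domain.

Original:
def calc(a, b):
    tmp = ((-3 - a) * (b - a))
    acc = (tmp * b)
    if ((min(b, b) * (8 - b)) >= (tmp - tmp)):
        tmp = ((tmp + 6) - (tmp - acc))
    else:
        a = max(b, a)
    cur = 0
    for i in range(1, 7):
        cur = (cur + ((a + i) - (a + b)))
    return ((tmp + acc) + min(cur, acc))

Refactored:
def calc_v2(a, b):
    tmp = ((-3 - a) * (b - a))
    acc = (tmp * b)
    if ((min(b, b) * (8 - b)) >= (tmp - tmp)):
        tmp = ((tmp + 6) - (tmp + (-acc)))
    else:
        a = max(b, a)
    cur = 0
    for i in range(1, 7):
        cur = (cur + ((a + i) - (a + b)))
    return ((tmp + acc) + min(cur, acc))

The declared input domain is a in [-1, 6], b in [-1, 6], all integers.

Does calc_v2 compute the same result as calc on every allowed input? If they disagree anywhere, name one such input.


Differences: arithmetic usage differs — yet all 64 inputs agree.
verdict: equivalent


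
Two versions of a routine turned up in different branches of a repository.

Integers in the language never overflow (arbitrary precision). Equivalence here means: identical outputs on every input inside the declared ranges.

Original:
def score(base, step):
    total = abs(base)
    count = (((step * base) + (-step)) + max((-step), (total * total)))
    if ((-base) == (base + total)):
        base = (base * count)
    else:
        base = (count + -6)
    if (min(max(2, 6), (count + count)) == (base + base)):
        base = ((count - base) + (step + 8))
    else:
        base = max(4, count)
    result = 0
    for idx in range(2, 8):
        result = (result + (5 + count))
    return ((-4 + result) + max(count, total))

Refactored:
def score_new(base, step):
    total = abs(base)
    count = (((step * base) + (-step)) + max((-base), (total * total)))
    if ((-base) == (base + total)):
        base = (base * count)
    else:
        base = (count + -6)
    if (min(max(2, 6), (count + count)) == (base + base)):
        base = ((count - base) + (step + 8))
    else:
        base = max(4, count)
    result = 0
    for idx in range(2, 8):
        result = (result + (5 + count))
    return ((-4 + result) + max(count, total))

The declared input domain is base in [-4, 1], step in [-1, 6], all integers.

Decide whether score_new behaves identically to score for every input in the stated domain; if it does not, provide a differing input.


Consider the input base=0, step=-1.
score: total := 0 | count := 2 | ((-base) == (base + total)): true | base := 0 | (min(max(2, 6), (count + count)) == (base + base)): false | base := 4 | result := 0 | iter idx=2: | result := 7 | iter idx=3: | result := 14 | iter idx=4: | result := 21 | iter idx=5: | result := 28 | iter idx=6: | result := 35 | iter idx=7: | result := 42 | result 40
score_new: total := 0 | count := 1 | ((-base) == (base + total)): true | base := 0 | (min(max(2, 6), (count + count)) == (base + base)): false | base := 4 | result := 0 | iter idx=2: | result := 6 | iter idx=3: | result := 12 | iter idx=4: | result := 18 | iter idx=5: | result := 24 | iter idx=6: | result := 30 | iter idx=7: | result := 36 | result 33
40 and 33 differ, so these are not the same function on this domain.
verdict: not equivalent; witness: base=0, step=-1


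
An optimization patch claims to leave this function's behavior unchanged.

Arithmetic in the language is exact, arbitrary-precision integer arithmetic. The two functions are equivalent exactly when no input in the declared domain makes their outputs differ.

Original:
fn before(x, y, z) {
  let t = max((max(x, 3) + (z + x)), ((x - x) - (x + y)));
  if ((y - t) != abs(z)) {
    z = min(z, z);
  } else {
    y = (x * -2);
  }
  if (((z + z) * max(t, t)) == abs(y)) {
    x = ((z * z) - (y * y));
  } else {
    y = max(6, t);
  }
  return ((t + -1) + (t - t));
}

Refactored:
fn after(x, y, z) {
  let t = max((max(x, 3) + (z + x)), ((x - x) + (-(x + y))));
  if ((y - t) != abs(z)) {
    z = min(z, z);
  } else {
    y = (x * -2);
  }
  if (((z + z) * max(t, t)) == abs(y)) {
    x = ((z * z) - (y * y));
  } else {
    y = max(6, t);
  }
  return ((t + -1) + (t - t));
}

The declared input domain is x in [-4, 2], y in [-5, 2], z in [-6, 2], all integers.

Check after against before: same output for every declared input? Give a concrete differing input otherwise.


Although arithmetic usage differs, 504/504 inputs agree.
verdict: equivalent


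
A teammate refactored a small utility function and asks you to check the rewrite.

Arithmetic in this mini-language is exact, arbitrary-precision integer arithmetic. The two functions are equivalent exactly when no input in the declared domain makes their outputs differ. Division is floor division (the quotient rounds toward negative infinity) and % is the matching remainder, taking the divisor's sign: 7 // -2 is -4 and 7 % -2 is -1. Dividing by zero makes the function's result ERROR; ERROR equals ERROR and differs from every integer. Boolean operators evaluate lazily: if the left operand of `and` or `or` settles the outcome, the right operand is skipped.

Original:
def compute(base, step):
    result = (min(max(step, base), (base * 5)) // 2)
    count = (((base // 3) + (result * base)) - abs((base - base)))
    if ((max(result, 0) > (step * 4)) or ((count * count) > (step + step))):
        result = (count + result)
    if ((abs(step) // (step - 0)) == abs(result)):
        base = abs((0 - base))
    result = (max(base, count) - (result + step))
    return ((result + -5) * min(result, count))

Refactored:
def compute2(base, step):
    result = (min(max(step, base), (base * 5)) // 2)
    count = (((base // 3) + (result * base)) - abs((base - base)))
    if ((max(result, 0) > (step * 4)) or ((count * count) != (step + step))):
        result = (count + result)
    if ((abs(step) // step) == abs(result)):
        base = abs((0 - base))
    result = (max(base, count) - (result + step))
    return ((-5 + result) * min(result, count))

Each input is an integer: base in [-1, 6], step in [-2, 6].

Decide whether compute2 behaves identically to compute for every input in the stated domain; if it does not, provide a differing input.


These are not equivalent — on base=-1, step=3 the outputs split (-6 vs 0).
compute: result := -3 | count := 2 | ((max(result, 0) > (step * 4)) or ((count * count) > (step + step))): false | ((abs(step) // (step - 0)) == abs(result)): false | result := 2 | result -6
compute2: result := -3 | count := 2 | ((max(result, 0) > (step * 4)) or ((count * count) != (step + step))): true | result := -1 | ((abs(step) // step) == abs(result)): true | base := 1 | result := 0 | result 0
verdict: not equivalent; witness: base=-1, step=3


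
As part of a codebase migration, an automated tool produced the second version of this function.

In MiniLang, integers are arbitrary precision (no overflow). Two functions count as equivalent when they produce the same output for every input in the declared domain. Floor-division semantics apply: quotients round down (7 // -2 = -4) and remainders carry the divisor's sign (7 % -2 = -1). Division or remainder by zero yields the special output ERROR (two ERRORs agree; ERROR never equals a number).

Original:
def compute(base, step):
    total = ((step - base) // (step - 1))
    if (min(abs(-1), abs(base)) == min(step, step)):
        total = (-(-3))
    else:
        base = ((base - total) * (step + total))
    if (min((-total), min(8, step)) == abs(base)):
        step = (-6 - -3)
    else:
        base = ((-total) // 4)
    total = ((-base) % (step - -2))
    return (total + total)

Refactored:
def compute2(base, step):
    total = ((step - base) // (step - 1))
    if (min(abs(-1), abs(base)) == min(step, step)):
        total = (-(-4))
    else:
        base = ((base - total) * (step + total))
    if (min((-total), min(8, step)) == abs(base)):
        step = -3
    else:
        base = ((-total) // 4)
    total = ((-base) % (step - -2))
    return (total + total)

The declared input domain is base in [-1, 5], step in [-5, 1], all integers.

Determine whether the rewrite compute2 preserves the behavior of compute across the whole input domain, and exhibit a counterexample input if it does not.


Equivalent. Although `-3` became `-4`, no input in the stated domain can expose it.
An exhaustive pass over the 49 declared inputs shows identical outputs.
Tracing base=-1, step=-2: compute: total becomes 0; next (min(abs(-1), abs(base)) == min(step, step)) evaluates to false; next base becomes 2; next (min((-total), min(8, step)) == abs(base)) evaluates to false; next base becomes 0; next hits division by zero so the output is ERROR | compute2: total becomes 0; next (min(abs(-1), abs(base)) == min(step, step)) evaluates to false; next base becomes 2; next (min((-total), min(8, step)) == abs(base)) evaluates to false; next base becomes 0; next hits division by zero so the output is ERROR — matching result ERROR.
verdict: equivalent


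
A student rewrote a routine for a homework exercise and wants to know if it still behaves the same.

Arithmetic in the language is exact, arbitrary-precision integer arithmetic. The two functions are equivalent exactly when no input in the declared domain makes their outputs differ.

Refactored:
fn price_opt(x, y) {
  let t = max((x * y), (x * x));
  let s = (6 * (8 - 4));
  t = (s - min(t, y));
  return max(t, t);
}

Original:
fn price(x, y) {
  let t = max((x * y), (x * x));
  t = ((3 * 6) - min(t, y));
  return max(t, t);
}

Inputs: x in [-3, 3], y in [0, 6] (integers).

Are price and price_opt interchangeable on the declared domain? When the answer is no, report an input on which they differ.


Not equivalent: x=-3, y=0 separates them (18 vs 24).
price: t=9, then t=18, then returns 18
price_opt: t=9, then s=24, then t=24, then returns 24
verdict: not equivalent; witness: x=-3, y=0


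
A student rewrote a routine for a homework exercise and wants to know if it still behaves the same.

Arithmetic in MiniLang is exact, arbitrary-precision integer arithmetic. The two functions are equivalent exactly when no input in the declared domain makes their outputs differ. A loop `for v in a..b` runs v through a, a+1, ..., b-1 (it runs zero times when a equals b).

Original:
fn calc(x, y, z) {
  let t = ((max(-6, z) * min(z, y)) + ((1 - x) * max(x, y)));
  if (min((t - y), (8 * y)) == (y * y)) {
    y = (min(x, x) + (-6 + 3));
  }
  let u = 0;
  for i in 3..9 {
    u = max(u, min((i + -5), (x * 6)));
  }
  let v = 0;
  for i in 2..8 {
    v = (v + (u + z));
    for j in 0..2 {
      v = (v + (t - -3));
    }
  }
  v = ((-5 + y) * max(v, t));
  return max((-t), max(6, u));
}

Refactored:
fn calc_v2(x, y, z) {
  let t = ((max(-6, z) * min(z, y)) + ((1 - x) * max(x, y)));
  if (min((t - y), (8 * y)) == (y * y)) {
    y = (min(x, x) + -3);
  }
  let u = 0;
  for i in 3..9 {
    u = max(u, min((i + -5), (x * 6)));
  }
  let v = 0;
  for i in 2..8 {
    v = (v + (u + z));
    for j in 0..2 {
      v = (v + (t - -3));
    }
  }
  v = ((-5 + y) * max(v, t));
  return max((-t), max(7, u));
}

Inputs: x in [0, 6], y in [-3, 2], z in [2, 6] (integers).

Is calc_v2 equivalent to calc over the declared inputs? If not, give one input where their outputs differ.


There is a counterexample at x=0, y=-3, z=2: 6 on one side, 7 on the other.
calc: t = -6; (min((t - y), (8 * y)) == (y * y)) -> false; u = 0; [i=3]; u = 0; [i=4]; u = 0; [i=5]; u = 0; [i=6]; u = 0; [i=7]; u = 0; [i=8]; u = 0; v = 0; [i=2]; v = 2; [j=0]; v = -1; [j=1]; v = -4; [i=3]; v = -2; [j=0]; v = -5; [j=1]; v = -8; [i=4]; v = -6; [j=0]; v = -9; [j=1]; v = -12; [i=5]; v = -10; [j=0]; v = -13; [j=1]; v = -16; [i=6]; v = -14; [j=0]; v = -17; [j=1]; v = -20; [i=7]; v = -18; [j=0]; v = -21; [j=1]; v = -24; v = 48; return 6
calc_v2: t = -6; (min((t - y), (8 * y)) == (y * y)) -> false; u = 0; [i=3]; u = 0; [i=4]; u = 0; [i=5]; u = 0; [i=6]; u = 0; [i=7]; u = 0; [i=8]; u = 0; v = 0; [i=2]; v = 2; [j=0]; v = -1; [j=1]; v = -4; [i=3]; v = -2; [j=0]; v = -5; [j=1]; v = -8; [i=4]; v = -6; [j=0]; v = -9; [j=1]; v = -12; [i=5]; v = -10; [j=0]; v = -13; [j=1]; v = -16; [i=6]; v = -14; [j=0]; v = -17; [j=1]; v = -20; [i=7]; v = -18; [j=0]; v = -21; [j=1]; v = -24; v = 48; return 7
verdict: not equivalent; witness: x=0, y=-3, z=2
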